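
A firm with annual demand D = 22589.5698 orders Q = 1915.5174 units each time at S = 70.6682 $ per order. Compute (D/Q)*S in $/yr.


Number of orders = D/Q = 11.7929
Cost = 11.7929 * 70.6682 = 833.3854

833.3854 $/yr


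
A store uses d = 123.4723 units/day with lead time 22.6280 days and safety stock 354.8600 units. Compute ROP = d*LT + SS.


d*LT = 123.4723 * 22.6280 = 2793.9312
ROP = 2793.9312 + 354.8600 = 3148.7912

3148.7912 units


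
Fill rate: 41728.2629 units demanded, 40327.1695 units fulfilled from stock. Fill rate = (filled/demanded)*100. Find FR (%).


FR = 40327.1695 / 41728.2629 * 100 = 96.6423

96.6423%


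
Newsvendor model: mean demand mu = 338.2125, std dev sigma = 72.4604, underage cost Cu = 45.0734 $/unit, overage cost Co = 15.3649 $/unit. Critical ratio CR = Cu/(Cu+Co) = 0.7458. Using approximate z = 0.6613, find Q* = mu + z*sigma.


CR = Cu/(Cu+Co) = 45.0734/(45.0734+15.3649) = 0.7458
z = 0.6613
Q* = 338.2125 + 0.6613 * 72.4604 = 386.1306

386.1306 units


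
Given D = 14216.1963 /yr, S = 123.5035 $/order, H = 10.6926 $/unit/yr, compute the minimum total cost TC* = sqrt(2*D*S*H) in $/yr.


2*D*S*H = 37547064.8944
TC* = sqrt(37547064.8944) = 6127.5660

6127.5660 $/yr


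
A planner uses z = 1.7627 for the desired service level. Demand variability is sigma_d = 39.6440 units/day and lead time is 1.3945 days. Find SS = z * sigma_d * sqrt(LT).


sqrt(LT) = sqrt(1.3945) = 1.1809
SS = 1.7627 * 39.6440 * 1.1809 = 82.5211

82.5211 units


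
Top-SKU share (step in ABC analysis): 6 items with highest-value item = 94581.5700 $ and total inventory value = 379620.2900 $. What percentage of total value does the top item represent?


Top item = 94581.5700
Total = 379620.2900
Percentage = 94581.5700 / 379620.2900 * 100 = 24.9148

24.9148%


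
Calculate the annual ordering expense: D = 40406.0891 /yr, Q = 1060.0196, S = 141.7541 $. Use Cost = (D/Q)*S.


Number of orders = D/Q = 38.1182
Cost = 38.1182 * 141.7541 = 5403.4178

5403.4178 $/yr


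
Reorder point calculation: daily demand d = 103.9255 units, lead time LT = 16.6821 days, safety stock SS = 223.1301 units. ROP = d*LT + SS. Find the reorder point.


d*LT = 103.9255 * 16.6821 = 1733.6956
ROP = 1733.6956 + 223.1301 = 1956.8257

1956.8257 units


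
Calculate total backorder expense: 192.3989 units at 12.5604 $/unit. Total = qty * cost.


Total = 192.3989 * 12.5604 = 2416.6071

2416.6071 $


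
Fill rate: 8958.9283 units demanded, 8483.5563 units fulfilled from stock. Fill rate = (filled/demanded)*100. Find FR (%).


FR = 8483.5563 / 8958.9283 * 100 = 94.6939

94.6939%


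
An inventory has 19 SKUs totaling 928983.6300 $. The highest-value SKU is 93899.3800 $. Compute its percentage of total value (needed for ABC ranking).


Top item = 93899.3800
Total = 928983.6300
Percentage = 93899.3800 / 928983.6300 * 100 = 10.1078

10.1078%


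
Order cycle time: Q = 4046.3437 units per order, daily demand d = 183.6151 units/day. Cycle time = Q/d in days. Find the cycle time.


Cycle = 4046.3437 / 183.6151 = 22.0371

22.0371 days


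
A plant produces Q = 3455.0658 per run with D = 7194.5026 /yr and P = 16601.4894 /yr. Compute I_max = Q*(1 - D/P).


D/P = 0.4334
1 - D/P = 0.5666
I_max = 3455.0658 * 0.5666 = 1957.7616

1957.7616 units


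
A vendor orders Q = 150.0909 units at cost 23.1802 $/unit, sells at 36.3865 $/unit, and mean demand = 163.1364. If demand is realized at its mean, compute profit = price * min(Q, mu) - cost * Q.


Sales at mu = min(150.0909, 163.1364) = 150.0909
Revenue = 36.3865 * 150.0909 = 5461.2825
Total cost = 23.1802 * 150.0909 = 3479.1371
Profit = 5461.2825 - 3479.1371 = 1982.1455

1982.1455 $


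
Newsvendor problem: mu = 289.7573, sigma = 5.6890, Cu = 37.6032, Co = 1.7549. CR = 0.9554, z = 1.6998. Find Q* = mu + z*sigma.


CR = Cu/(Cu+Co) = 37.6032/(37.6032+1.7549) = 0.9554
z = 1.6998
Q* = 289.7573 + 1.6998 * 5.6890 = 299.4275

299.4275 units


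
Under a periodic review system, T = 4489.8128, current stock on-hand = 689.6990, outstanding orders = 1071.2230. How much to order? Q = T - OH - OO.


Inventory position = OH + OO = 689.6990 + 1071.2230 = 1760.9220
Q = 4489.8128 - 1760.9220 = 2728.8908

2728.8908 units


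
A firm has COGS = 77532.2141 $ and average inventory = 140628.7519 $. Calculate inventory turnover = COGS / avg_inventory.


Turnover = 77532.2141 / 140628.7519 = 0.5513

0.5513


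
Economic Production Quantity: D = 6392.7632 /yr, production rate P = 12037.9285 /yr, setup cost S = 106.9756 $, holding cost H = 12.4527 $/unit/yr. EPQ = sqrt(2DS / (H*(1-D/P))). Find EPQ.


1 - D/P = 1 - 0.5311 = 0.4689
H*(1-D/P) = 5.8397
2DS = 1367739.3580
EPQ = sqrt(234215.1130) = 483.9578

483.9578 units


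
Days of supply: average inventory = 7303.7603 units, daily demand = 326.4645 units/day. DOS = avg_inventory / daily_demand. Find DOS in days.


DOS = 7303.7603 / 326.4645 = 22.3723

22.3723 days


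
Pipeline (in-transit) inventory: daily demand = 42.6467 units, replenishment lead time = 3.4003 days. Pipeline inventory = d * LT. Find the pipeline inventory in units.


Pipeline = 42.6467 * 3.4003 = 145.0116

145.0116 units


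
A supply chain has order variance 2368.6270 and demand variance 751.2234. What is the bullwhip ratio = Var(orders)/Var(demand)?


BW = 2368.6270 / 751.2234 = 3.1530

3.1530


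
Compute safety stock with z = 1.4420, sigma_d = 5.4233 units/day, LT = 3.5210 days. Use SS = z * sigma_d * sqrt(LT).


sqrt(LT) = sqrt(3.5210) = 1.8764
SS = 1.4420 * 5.4233 * 1.8764 = 14.6745

14.6745 units


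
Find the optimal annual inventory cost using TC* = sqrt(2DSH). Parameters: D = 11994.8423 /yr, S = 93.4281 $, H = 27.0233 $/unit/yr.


2*D*S*H = 60567610.1362
TC* = sqrt(60567610.1362) = 7782.5195

7782.5195 $/yr


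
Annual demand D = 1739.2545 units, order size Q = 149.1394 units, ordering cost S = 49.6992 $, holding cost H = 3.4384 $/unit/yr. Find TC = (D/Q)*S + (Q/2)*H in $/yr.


Ordering cost = D*S/Q = 579.5890
Holding cost = Q*H/2 = 256.4005
TC = 579.5890 + 256.4005 = 835.9895

835.9895 $/yr


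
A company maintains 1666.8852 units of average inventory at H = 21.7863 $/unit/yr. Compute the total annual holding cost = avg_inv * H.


Cost = 1666.8852 * 21.7863 = 36315.2610

36315.2610 $/yr


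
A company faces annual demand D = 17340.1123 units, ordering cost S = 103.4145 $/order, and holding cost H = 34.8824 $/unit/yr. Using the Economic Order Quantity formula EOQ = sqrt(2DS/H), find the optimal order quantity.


2*D*S = 2 * 17340.1123 * 103.4145 = 3586438.0869
2*D*S/H = 102815.1184
EOQ = sqrt(102815.1184) = 320.6480

320.6480 units


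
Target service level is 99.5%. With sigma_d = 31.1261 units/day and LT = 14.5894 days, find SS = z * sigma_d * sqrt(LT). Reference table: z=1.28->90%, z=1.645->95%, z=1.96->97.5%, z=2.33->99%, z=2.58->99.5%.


From the table, SL = 99.5% corresponds to z = 2.58
sqrt(LT) = sqrt(14.5894) = 3.8196
SS = 2.58 * 31.1261 * 3.8196 = 306.7349

306.7349 units


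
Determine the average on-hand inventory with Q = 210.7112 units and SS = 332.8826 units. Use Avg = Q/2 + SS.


Q/2 = 105.3556
Avg = 105.3556 + 332.8826 = 438.2382

438.2382 units


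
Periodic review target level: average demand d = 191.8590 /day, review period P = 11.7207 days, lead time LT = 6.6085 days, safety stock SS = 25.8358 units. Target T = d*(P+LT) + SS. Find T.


P + LT = 18.3292
d*(P+LT) = 191.8590 * 18.3292 = 3516.6220
T = 3516.6220 + 25.8358 = 3542.4578

3542.4578 units


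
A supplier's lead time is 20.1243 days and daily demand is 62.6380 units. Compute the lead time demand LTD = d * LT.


LTD = 62.6380 * 20.1243 = 1260.5459

1260.5459 units


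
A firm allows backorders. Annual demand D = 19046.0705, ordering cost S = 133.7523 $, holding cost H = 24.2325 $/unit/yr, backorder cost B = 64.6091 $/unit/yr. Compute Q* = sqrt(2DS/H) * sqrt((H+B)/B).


sqrt(2DS/H) = 458.5315
sqrt((H+B)/B) = 1.1726
Q* = 458.5315 * 1.1726 = 537.6883

537.6883 units


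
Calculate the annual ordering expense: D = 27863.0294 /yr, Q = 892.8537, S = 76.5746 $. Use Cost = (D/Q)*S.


Number of orders = D/Q = 31.2067
Cost = 31.2067 * 76.5746 = 2389.6416

2389.6416 $/yr


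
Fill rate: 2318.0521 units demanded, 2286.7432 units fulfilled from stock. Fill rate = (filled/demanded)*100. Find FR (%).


FR = 2286.7432 / 2318.0521 * 100 = 98.6493

98.6493%


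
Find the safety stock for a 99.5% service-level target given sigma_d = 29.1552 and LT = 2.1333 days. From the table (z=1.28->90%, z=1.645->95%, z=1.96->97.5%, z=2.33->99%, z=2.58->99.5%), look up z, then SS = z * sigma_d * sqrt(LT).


From the table, SL = 99.5% corresponds to z = 2.58
sqrt(LT) = sqrt(2.1333) = 1.4606
SS = 2.58 * 29.1552 * 1.4606 = 109.8656

109.8656 units


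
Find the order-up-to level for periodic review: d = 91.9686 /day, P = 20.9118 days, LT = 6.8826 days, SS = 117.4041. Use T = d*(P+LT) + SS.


P + LT = 27.7944
d*(P+LT) = 91.9686 * 27.7944 = 2556.2121
T = 2556.2121 + 117.4041 = 2673.6162

2673.6162 units


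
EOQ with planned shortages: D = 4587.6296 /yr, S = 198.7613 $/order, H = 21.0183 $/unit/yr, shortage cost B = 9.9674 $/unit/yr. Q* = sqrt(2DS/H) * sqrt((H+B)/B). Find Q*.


sqrt(2DS/H) = 294.5617
sqrt((H+B)/B) = 1.7632
Q* = 294.5617 * 1.7632 = 519.3570

519.3570 units


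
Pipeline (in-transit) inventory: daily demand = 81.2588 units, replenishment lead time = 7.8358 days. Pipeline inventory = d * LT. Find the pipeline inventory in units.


Pipeline = 81.2588 * 7.8358 = 636.7277

636.7277 units


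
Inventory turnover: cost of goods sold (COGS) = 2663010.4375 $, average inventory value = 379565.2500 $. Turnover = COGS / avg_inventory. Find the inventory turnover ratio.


Turnover = 2663010.4375 / 379565.2500 = 7.0159

7.0159


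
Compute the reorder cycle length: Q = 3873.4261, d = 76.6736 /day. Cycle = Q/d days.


Cycle = 3873.4261 / 76.6736 = 50.5184

50.5184 days


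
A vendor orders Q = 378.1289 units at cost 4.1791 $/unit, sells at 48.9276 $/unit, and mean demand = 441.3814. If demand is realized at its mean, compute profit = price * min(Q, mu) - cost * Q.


Sales at mu = min(378.1289, 441.3814) = 378.1289
Revenue = 48.9276 * 378.1289 = 18500.9396
Total cost = 4.1791 * 378.1289 = 1580.2385
Profit = 18500.9396 - 1580.2385 = 16920.7011

16920.7011 $


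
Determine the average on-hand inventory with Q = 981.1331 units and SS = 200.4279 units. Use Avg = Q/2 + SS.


Q/2 = 490.5666
Avg = 490.5666 + 200.4279 = 690.9945

690.9945 units


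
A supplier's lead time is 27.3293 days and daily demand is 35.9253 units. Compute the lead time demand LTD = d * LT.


LTD = 35.9253 * 27.3293 = 981.8133

981.8133 units


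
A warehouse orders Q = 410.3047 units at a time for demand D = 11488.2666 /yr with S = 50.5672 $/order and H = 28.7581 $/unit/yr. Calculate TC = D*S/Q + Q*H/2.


Ordering cost = D*S/Q = 1415.8489
Holding cost = Q*H/2 = 5899.7918
TC = 1415.8489 + 5899.7918 = 7315.6407

7315.6407 $/yr


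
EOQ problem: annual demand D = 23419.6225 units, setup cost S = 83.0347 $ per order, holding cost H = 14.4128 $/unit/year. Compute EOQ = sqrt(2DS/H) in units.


2*D*S = 2 * 23419.6225 * 83.0347 = 3889282.6568
2*D*S/H = 269849.2074
EOQ = sqrt(269849.2074) = 519.4701

519.4701 units


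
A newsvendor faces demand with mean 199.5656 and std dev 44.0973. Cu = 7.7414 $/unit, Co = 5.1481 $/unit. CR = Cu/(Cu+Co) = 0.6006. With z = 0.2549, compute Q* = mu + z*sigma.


CR = Cu/(Cu+Co) = 7.7414/(7.7414+5.1481) = 0.6006
z = 0.2549
Q* = 199.5656 + 0.2549 * 44.0973 = 210.8060

210.8060 units


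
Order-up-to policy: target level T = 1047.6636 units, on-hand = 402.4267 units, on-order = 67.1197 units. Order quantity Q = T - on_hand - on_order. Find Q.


Inventory position = OH + OO = 402.4267 + 67.1197 = 469.5464
Q = 1047.6636 - 469.5464 = 578.1172

578.1172 units


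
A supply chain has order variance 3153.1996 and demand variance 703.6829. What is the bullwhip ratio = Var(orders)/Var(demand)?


BW = 3153.1996 / 703.6829 = 4.4810

4.4810


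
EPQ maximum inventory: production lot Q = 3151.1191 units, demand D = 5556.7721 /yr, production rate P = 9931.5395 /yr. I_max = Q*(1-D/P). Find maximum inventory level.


D/P = 0.5595
1 - D/P = 0.4405
I_max = 3151.1191 * 0.4405 = 1388.0439

1388.0439 units


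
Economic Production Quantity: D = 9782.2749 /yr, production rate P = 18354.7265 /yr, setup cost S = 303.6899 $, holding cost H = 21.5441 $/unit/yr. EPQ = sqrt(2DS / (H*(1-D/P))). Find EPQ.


1 - D/P = 1 - 0.5330 = 0.4670
H*(1-D/P) = 10.0620
2DS = 5941556.1723
EPQ = sqrt(590492.9636) = 768.4354

768.4354 units


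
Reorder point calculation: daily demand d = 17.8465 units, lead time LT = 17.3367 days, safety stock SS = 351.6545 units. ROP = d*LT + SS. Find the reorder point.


d*LT = 17.8465 * 17.3367 = 309.3994
ROP = 309.3994 + 351.6545 = 661.0539

661.0539 units


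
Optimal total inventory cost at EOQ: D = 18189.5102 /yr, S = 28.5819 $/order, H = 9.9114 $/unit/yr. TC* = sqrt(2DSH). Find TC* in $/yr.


2*D*S*H = 10305690.5888
TC* = sqrt(10305690.5888) = 3210.2477

3210.2477 $/yr


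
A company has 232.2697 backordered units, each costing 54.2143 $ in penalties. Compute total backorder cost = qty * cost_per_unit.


Total = 232.2697 * 54.2143 = 12592.3392

12592.3392 $


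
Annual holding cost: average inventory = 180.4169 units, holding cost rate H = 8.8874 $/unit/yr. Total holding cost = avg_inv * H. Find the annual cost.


Cost = 180.4169 * 8.8874 = 1603.4372

1603.4372 $/yr


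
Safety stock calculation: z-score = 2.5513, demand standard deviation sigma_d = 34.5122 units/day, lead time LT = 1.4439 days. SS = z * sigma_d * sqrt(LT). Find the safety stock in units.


sqrt(LT) = sqrt(1.4439) = 1.2016
SS = 2.5513 * 34.5122 * 1.2016 = 105.8042

105.8042 units


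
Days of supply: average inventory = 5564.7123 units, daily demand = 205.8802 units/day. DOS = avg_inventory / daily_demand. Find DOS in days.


DOS = 5564.7123 / 205.8802 = 27.0289

27.0289 days


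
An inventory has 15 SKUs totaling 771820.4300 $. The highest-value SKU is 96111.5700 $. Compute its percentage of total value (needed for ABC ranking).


Top item = 96111.5700
Total = 771820.4300
Percentage = 96111.5700 / 771820.4300 * 100 = 12.4526

12.4526%


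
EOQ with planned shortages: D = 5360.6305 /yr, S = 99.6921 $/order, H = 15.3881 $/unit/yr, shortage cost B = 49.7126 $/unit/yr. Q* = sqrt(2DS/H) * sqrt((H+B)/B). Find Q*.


sqrt(2DS/H) = 263.5487
sqrt((H+B)/B) = 1.1444
Q* = 263.5487 * 1.1444 = 301.5924

301.5924 units


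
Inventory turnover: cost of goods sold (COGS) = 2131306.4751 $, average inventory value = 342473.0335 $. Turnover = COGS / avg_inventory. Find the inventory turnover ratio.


Turnover = 2131306.4751 / 342473.0335 = 6.2233

6.2233


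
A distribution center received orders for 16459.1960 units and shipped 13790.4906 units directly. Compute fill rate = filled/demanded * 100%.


FR = 13790.4906 / 16459.1960 * 100 = 83.7859

83.7859%


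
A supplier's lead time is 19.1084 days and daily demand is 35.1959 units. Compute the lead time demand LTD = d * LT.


LTD = 35.1959 * 19.1084 = 672.5373

672.5373 units


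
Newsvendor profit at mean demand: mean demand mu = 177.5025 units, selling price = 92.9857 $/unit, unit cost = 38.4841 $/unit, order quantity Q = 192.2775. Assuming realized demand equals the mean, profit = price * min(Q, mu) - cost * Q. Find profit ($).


Sales at mu = min(192.2775, 177.5025) = 177.5025
Revenue = 92.9857 * 177.5025 = 16505.1942
Total cost = 38.4841 * 192.2775 = 7399.6265
Profit = 16505.1942 - 7399.6265 = 9105.5677

9105.5677 $


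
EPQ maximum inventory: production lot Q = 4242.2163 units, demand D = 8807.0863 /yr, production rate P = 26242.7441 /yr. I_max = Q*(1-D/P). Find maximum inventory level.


D/P = 0.3356
1 - D/P = 0.6644
I_max = 4242.2163 * 0.6644 = 2818.5251

2818.5251 units


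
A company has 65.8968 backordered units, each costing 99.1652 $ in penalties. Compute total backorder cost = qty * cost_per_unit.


Total = 65.8968 * 99.1652 = 6534.6694

6534.6694 $


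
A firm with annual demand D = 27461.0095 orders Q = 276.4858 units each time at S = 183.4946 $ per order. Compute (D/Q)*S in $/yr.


Number of orders = D/Q = 99.3216
Cost = 99.3216 * 183.4946 = 18224.9756

18224.9756 $/yr


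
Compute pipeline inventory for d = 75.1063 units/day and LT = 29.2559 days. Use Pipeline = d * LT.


Pipeline = 75.1063 * 29.2559 = 2197.3024

2197.3024 units


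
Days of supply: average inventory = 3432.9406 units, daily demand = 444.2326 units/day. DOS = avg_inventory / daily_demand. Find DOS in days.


DOS = 3432.9406 / 444.2326 = 7.7278

7.7278 days


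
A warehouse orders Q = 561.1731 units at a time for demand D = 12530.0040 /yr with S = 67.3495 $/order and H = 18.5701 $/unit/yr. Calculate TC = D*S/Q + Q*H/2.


Ordering cost = D*S/Q = 1503.7954
Holding cost = Q*H/2 = 5210.5203
TC = 1503.7954 + 5210.5203 = 6714.3157

6714.3157 $/yr


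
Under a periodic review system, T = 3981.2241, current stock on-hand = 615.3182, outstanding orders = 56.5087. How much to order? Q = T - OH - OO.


Inventory position = OH + OO = 615.3182 + 56.5087 = 671.8269
Q = 3981.2241 - 671.8269 = 3309.3972

3309.3972 units


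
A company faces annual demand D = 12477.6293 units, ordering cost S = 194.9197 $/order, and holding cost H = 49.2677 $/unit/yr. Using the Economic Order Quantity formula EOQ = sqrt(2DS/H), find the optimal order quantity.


2*D*S = 2 * 12477.6293 * 194.9197 = 4864271.5197
2*D*S/H = 98731.4512
EOQ = sqrt(98731.4512) = 314.2156

314.2156 units


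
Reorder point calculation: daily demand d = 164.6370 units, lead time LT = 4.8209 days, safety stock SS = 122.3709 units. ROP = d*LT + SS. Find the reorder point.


d*LT = 164.6370 * 4.8209 = 793.6985
ROP = 793.6985 + 122.3709 = 916.0694

916.0694 units


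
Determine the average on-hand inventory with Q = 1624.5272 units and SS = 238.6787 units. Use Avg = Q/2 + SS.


Q/2 = 812.2636
Avg = 812.2636 + 238.6787 = 1050.9423

1050.9423 units


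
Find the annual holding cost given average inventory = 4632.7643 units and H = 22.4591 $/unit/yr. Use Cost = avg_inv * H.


Cost = 4632.7643 * 22.4591 = 104047.7167

104047.7167 $/yr


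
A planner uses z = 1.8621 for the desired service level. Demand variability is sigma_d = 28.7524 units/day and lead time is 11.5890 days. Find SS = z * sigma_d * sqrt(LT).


sqrt(LT) = sqrt(11.5890) = 3.4043
SS = 1.8621 * 28.7524 * 3.4043 = 182.2637

182.2637 units


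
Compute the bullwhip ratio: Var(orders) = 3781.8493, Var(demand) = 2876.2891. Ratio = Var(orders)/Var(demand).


BW = 3781.8493 / 2876.2891 = 1.3148

1.3148


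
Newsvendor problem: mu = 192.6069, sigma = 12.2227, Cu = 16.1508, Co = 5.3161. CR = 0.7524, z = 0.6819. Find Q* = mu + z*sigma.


CR = Cu/(Cu+Co) = 16.1508/(16.1508+5.3161) = 0.7524
z = 0.6819
Q* = 192.6069 + 0.6819 * 12.2227 = 200.9416

200.9416 units


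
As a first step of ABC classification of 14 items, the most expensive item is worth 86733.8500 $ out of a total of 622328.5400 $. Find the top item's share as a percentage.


Top item = 86733.8500
Total = 622328.5400
Percentage = 86733.8500 / 622328.5400 * 100 = 13.9370

13.9370%


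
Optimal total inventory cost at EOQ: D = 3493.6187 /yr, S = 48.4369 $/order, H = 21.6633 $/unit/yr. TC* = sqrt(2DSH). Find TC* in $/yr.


2*D*S*H = 7331729.8347
TC* = sqrt(7331729.8347) = 2707.7167

2707.7167 $/yr


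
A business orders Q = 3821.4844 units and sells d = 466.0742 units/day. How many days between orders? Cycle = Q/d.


Cycle = 3821.4844 / 466.0742 = 8.1993

8.1993 days


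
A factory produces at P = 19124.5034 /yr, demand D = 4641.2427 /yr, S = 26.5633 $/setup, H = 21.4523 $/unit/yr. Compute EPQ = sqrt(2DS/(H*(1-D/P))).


1 - D/P = 1 - 0.2427 = 0.7573
H*(1-D/P) = 16.2461
2DS = 246573.4444
EPQ = sqrt(15177.3608) = 123.1964

123.1964 units


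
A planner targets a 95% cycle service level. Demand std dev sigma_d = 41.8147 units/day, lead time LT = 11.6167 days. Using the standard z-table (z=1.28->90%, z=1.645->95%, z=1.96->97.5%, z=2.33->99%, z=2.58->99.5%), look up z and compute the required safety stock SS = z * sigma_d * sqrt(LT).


From the table, SL = 95% corresponds to z = 1.645
sqrt(LT) = sqrt(11.6167) = 3.4083
SS = 1.645 * 41.8147 * 3.4083 = 234.4425

234.4425 units


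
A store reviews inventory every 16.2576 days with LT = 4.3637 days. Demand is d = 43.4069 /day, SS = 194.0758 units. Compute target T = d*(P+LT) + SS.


P + LT = 20.6213
d*(P+LT) = 43.4069 * 20.6213 = 895.1067
T = 895.1067 + 194.0758 = 1089.1825

1089.1825 units


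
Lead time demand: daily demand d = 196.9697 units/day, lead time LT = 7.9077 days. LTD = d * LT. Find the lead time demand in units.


LTD = 196.9697 * 7.9077 = 1557.5773

1557.5773 units


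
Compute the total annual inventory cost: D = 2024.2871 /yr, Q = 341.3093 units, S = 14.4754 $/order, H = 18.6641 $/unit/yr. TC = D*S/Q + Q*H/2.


Ordering cost = D*S/Q = 85.8528
Holding cost = Q*H/2 = 3185.1155
TC = 85.8528 + 3185.1155 = 3270.9683

3270.9683 $/yr


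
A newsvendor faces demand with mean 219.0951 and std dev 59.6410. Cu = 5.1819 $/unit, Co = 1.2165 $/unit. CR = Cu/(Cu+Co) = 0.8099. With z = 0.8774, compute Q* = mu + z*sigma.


CR = Cu/(Cu+Co) = 5.1819/(5.1819+1.2165) = 0.8099
z = 0.8774
Q* = 219.0951 + 0.8774 * 59.6410 = 271.4241

271.4241 units


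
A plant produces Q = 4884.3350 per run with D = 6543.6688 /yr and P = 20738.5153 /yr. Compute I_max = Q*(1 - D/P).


D/P = 0.3155
1 - D/P = 0.6845
I_max = 4884.3350 * 0.6845 = 3343.1702

3343.1702 units


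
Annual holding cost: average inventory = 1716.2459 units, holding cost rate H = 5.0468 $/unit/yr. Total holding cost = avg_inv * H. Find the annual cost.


Cost = 1716.2459 * 5.0468 = 8661.5498

8661.5498 $/yr


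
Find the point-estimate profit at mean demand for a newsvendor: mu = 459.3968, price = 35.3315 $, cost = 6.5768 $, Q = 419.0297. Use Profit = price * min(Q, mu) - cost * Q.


Sales at mu = min(419.0297, 459.3968) = 419.0297
Revenue = 35.3315 * 419.0297 = 14804.9478
Total cost = 6.5768 * 419.0297 = 2755.8745
Profit = 14804.9478 - 2755.8745 = 12049.0733

12049.0733 $


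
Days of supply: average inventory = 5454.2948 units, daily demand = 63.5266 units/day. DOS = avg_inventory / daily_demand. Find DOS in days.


DOS = 5454.2948 / 63.5266 = 85.8584

85.8584 days


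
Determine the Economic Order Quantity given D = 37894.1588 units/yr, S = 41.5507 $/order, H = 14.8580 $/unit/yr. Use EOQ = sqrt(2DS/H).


2*D*S = 2 * 37894.1588 * 41.5507 = 3149057.6481
2*D*S/H = 211943.5757
EOQ = sqrt(211943.5757) = 460.3733

460.3733 units


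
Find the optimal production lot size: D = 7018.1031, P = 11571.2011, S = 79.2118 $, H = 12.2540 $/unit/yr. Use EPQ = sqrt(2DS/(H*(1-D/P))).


1 - D/P = 1 - 0.6065 = 0.3935
H*(1-D/P) = 4.8218
2DS = 1111833.1583
EPQ = sqrt(230586.1346) = 480.1939

480.1939 units


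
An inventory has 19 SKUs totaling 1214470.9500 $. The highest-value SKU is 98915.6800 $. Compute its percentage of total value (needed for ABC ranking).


Top item = 98915.6800
Total = 1214470.9500
Percentage = 98915.6800 / 1214470.9500 * 100 = 8.1448

8.1448%


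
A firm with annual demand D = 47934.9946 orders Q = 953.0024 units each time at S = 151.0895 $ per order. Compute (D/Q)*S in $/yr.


Number of orders = D/Q = 50.2989
Cost = 50.2989 * 151.0895 = 7599.6392

7599.6392 $/yr


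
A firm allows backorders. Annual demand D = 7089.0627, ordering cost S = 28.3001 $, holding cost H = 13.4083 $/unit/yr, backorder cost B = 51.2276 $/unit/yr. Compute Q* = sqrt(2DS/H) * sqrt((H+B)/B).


sqrt(2DS/H) = 172.9882
sqrt((H+B)/B) = 1.1233
Q* = 172.9882 * 1.1233 = 194.3128

194.3128 units


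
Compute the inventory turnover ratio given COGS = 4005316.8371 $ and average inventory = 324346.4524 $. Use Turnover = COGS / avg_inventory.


Turnover = 4005316.8371 / 324346.4524 = 12.3489

12.3489


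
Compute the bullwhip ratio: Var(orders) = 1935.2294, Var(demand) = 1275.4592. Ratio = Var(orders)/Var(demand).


BW = 1935.2294 / 1275.4592 = 1.5173

1.5173


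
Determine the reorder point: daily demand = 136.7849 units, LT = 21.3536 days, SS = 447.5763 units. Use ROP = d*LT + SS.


d*LT = 136.7849 * 21.3536 = 2920.8500
ROP = 2920.8500 + 447.5763 = 3368.4263

3368.4263 units


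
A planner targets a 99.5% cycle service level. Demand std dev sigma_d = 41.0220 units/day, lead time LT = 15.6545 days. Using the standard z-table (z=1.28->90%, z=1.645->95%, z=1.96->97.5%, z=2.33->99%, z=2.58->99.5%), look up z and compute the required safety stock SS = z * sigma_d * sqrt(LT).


From the table, SL = 99.5% corresponds to z = 2.58
sqrt(LT) = sqrt(15.6545) = 3.9566
SS = 2.58 * 41.0220 * 3.9566 = 418.7513

418.7513 units


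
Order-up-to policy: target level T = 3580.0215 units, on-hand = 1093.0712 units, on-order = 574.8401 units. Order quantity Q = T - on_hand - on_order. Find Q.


Inventory position = OH + OO = 1093.0712 + 574.8401 = 1667.9113
Q = 3580.0215 - 1667.9113 = 1912.1102

1912.1102 units


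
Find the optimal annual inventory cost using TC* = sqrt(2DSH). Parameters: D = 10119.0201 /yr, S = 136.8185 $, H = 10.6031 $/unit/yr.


2*D*S*H = 29359329.7216
TC* = sqrt(29359329.7216) = 5418.4250

5418.4250 $/yr


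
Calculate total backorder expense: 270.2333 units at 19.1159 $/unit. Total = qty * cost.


Total = 270.2333 * 19.1159 = 5165.7527

5165.7527 $


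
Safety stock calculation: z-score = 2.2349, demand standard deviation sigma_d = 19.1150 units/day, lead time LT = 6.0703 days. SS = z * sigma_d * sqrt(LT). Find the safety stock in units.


sqrt(LT) = sqrt(6.0703) = 2.4638
SS = 2.2349 * 19.1150 * 2.4638 = 105.2537

105.2537 units


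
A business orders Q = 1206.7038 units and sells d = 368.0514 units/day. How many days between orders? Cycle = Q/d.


Cycle = 1206.7038 / 368.0514 = 3.2786

3.2786 days


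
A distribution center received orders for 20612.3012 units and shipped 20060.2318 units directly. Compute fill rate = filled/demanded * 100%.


FR = 20060.2318 / 20612.3012 * 100 = 97.3217

97.3217%


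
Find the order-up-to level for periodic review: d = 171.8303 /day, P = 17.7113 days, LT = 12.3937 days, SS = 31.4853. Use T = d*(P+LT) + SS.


P + LT = 30.1050
d*(P+LT) = 171.8303 * 30.1050 = 5172.9512
T = 5172.9512 + 31.4853 = 5204.4365

5204.4365 units


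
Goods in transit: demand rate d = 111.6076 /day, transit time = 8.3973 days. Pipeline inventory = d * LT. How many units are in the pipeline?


Pipeline = 111.6076 * 8.3973 = 937.2025

937.2025 units


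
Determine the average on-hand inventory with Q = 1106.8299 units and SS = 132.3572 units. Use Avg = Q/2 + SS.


Q/2 = 553.4149
Avg = 553.4149 + 132.3572 = 685.7722

685.7722 units


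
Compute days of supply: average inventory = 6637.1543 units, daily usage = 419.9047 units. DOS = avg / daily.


DOS = 6637.1543 / 419.9047 = 15.8063

15.8063 days


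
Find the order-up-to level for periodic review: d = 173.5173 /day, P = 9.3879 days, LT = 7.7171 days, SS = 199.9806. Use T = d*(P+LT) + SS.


P + LT = 17.1050
d*(P+LT) = 173.5173 * 17.1050 = 2968.0134
T = 2968.0134 + 199.9806 = 3167.9940

3167.9940 units


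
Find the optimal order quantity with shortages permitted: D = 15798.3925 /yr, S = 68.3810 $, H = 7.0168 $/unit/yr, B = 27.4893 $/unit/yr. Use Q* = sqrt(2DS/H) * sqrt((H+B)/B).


sqrt(2DS/H) = 554.9063
sqrt((H+B)/B) = 1.1204
Q* = 554.9063 * 1.1204 = 621.7069

621.7069 units


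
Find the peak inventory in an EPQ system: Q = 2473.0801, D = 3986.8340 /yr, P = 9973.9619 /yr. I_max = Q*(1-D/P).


D/P = 0.3997
1 - D/P = 0.6003
I_max = 2473.0801 * 0.6003 = 1484.5301

1484.5301 units


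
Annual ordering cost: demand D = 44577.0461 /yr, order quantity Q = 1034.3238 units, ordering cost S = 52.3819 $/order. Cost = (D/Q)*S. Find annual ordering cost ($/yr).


Number of orders = D/Q = 43.0978
Cost = 43.0978 * 52.3819 = 2257.5429

2257.5429 $/yr


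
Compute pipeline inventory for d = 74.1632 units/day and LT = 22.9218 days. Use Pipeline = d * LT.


Pipeline = 74.1632 * 22.9218 = 1699.9540

1699.9540 units


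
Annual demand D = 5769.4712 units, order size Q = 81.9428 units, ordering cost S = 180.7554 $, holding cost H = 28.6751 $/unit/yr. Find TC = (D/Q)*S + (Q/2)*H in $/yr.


Ordering cost = D*S/Q = 12726.7200
Holding cost = Q*H/2 = 1174.8590
TC = 12726.7200 + 1174.8590 = 13901.5790

13901.5790 $/yr


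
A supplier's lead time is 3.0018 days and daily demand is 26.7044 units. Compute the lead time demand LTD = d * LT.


LTD = 26.7044 * 3.0018 = 80.1613

80.1613 units


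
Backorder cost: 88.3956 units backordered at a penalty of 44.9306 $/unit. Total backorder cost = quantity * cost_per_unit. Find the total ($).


Total = 88.3956 * 44.9306 = 3971.6673

3971.6673 $


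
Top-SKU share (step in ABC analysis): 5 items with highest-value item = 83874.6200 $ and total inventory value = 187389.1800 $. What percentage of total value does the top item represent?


Top item = 83874.6200
Total = 187389.1800
Percentage = 83874.6200 / 187389.1800 * 100 = 44.7596

44.7596%


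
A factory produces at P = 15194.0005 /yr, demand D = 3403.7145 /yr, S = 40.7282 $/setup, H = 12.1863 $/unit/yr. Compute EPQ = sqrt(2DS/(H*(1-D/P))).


1 - D/P = 1 - 0.2240 = 0.7760
H*(1-D/P) = 9.4564
2DS = 277254.3298
EPQ = sqrt(29319.3453) = 171.2289

171.2289 units


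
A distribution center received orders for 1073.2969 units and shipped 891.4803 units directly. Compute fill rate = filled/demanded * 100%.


FR = 891.4803 / 1073.2969 * 100 = 83.0600

83.0600%


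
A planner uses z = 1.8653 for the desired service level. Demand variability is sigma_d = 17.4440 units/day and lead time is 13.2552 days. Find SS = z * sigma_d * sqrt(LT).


sqrt(LT) = sqrt(13.2552) = 3.6408
SS = 1.8653 * 17.4440 * 3.6408 = 118.4644

118.4644 units


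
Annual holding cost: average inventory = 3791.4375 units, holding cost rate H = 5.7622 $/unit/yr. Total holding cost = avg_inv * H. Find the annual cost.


Cost = 3791.4375 * 5.7622 = 21847.0212

21847.0212 $/yr


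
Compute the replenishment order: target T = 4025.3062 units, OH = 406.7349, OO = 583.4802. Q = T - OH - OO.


Inventory position = OH + OO = 406.7349 + 583.4802 = 990.2151
Q = 4025.3062 - 990.2151 = 3035.0911

3035.0911 units


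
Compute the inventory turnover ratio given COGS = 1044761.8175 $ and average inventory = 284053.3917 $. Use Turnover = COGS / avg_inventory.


Turnover = 1044761.8175 / 284053.3917 = 3.6780

3.6780


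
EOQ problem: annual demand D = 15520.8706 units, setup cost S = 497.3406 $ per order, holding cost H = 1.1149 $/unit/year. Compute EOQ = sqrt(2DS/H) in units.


2*D*S = 2 * 15520.8706 * 497.3406 = 15438318.1935
2*D*S/H = 13847267.1930
EOQ = sqrt(13847267.1930) = 3721.1916

3721.1916 units


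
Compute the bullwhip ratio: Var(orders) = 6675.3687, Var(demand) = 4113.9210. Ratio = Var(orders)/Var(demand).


BW = 6675.3687 / 4113.9210 = 1.6226

1.6226


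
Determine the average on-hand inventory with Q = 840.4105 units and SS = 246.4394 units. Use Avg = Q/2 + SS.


Q/2 = 420.2052
Avg = 420.2052 + 246.4394 = 666.6446

666.6446 units


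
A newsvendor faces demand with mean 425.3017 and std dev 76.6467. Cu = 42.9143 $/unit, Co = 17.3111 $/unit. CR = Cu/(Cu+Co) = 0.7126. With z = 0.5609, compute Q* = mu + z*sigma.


CR = Cu/(Cu+Co) = 42.9143/(42.9143+17.3111) = 0.7126
z = 0.5609
Q* = 425.3017 + 0.5609 * 76.6467 = 468.2928

468.2928 units


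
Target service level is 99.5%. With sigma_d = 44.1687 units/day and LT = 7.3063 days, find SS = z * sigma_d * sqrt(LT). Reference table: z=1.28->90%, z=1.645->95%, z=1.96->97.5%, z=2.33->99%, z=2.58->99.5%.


From the table, SL = 99.5% corresponds to z = 2.58
sqrt(LT) = sqrt(7.3063) = 2.7030
SS = 2.58 * 44.1687 * 2.7030 = 308.0229

308.0229 units


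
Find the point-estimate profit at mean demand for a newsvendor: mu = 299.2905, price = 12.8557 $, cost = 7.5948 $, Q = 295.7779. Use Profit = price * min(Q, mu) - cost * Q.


Sales at mu = min(295.7779, 299.2905) = 295.7779
Revenue = 12.8557 * 295.7779 = 3802.4319
Total cost = 7.5948 * 295.7779 = 2246.3740
Profit = 3802.4319 - 2246.3740 = 1556.0580

1556.0580 $


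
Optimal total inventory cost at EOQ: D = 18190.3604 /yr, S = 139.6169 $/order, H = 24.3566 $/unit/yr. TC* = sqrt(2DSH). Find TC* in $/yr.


2*D*S*H = 123716023.9977
TC* = sqrt(123716023.9977) = 11122.7705

11122.7705 $/yr


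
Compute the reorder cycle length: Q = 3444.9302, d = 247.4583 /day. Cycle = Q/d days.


Cycle = 3444.9302 / 247.4583 = 13.9213

13.9213 days


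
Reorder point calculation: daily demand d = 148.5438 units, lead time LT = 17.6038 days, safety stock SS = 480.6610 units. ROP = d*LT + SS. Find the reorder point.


d*LT = 148.5438 * 17.6038 = 2614.9353
ROP = 2614.9353 + 480.6610 = 3095.5963

3095.5963 units


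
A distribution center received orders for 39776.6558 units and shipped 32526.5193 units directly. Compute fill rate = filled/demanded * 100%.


FR = 32526.5193 / 39776.6558 * 100 = 81.7729

81.7729%


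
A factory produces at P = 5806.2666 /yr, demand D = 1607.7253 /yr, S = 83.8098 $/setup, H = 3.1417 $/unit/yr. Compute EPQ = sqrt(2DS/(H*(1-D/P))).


1 - D/P = 1 - 0.2769 = 0.7231
H*(1-D/P) = 2.2718
2DS = 269486.2717
EPQ = sqrt(118623.4300) = 344.4175

344.4175 units


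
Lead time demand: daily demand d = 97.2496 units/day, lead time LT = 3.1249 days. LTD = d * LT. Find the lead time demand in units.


LTD = 97.2496 * 3.1249 = 303.8953

303.8953 units


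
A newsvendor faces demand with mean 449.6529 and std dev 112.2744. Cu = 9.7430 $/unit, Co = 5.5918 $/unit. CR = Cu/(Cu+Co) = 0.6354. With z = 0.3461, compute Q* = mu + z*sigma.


CR = Cu/(Cu+Co) = 9.7430/(9.7430+5.5918) = 0.6354
z = 0.3461
Q* = 449.6529 + 0.3461 * 112.2744 = 488.5111

488.5111 units


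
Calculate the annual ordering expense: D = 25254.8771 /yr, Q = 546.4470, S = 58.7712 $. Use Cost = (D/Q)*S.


Number of orders = D/Q = 46.2165
Cost = 46.2165 * 58.7712 = 2716.2002

2716.2002 $/yr


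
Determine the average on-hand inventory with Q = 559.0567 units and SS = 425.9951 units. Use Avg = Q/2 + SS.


Q/2 = 279.5283
Avg = 279.5283 + 425.9951 = 705.5234

705.5234 units


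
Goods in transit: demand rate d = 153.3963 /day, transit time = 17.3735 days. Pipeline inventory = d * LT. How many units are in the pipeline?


Pipeline = 153.3963 * 17.3735 = 2665.0306

2665.0306 units


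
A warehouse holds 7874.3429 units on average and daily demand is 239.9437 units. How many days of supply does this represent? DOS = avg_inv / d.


DOS = 7874.3429 / 239.9437 = 32.8175

32.8175 days


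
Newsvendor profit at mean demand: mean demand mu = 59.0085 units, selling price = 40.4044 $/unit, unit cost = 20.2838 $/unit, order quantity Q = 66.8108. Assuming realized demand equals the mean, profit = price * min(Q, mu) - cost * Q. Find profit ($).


Sales at mu = min(66.8108, 59.0085) = 59.0085
Revenue = 40.4044 * 59.0085 = 2384.2030
Total cost = 20.2838 * 66.8108 = 1355.1769
Profit = 2384.2030 - 1355.1769 = 1029.0261

1029.0261 $


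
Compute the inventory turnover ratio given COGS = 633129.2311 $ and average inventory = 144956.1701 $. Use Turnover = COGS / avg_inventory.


Turnover = 633129.2311 / 144956.1701 = 4.3677

4.3677


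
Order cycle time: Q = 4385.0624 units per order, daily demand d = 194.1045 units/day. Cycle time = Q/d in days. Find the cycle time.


Cycle = 4385.0624 / 194.1045 = 22.5912

22.5912 days


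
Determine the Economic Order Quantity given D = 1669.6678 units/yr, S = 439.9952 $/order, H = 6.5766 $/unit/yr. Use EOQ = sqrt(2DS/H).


2*D*S = 2 * 1669.6678 * 439.9952 = 1469291.6352
2*D*S/H = 223412.0420
EOQ = sqrt(223412.0420) = 472.6648

472.6648 units


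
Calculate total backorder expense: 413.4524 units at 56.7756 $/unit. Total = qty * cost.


Total = 413.4524 * 56.7756 = 23474.0081

23474.0081 $


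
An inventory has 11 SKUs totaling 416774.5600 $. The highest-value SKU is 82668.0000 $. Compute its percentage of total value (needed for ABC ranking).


Top item = 82668.0000
Total = 416774.5600
Percentage = 82668.0000 / 416774.5600 * 100 = 19.8352

19.8352%


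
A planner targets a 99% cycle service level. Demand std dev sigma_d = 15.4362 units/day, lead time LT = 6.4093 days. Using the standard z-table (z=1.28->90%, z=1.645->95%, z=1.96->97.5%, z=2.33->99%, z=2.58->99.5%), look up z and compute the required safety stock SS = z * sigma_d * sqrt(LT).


From the table, SL = 99% corresponds to z = 2.33
sqrt(LT) = sqrt(6.4093) = 2.5317
SS = 2.33 * 15.4362 * 2.5317 = 91.0545

91.0545 units


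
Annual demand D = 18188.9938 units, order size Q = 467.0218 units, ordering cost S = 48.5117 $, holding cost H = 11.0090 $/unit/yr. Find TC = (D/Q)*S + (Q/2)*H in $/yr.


Ordering cost = D*S/Q = 1889.3744
Holding cost = Q*H/2 = 2570.7215
TC = 1889.3744 + 2570.7215 = 4460.0958

4460.0958 $/yr


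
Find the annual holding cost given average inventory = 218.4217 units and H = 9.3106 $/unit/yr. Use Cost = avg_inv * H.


Cost = 218.4217 * 9.3106 = 2033.6371

2033.6371 $/yr


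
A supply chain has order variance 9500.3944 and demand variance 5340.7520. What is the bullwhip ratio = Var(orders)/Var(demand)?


BW = 9500.3944 / 5340.7520 = 1.7788

1.7788


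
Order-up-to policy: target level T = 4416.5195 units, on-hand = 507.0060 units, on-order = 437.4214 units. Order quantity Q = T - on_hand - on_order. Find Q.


Inventory position = OH + OO = 507.0060 + 437.4214 = 944.4274
Q = 4416.5195 - 944.4274 = 3472.0921

3472.0921 units


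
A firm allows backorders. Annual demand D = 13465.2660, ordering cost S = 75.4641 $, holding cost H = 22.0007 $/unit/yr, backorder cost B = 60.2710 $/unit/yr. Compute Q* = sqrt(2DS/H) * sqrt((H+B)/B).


sqrt(2DS/H) = 303.9306
sqrt((H+B)/B) = 1.1683
Q* = 303.9306 * 1.1683 = 355.0957

355.0957 units


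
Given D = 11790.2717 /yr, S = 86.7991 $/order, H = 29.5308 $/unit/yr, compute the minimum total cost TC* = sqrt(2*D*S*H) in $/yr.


2*D*S*H = 60442753.8809
TC* = sqrt(60442753.8809) = 7774.4938

7774.4938 $/yr


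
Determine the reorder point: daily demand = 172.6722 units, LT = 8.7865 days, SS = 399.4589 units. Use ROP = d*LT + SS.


d*LT = 172.6722 * 8.7865 = 1517.1843
ROP = 1517.1843 + 399.4589 = 1916.6432

1916.6432 units


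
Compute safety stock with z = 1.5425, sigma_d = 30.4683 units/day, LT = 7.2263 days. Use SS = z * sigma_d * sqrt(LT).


sqrt(LT) = sqrt(7.2263) = 2.6882
SS = 1.5425 * 30.4683 * 2.6882 = 126.3372

126.3372 units


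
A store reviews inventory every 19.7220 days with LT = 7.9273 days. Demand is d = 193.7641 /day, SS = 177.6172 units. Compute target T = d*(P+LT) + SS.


P + LT = 27.6493
d*(P+LT) = 193.7641 * 27.6493 = 5357.4417
T = 5357.4417 + 177.6172 = 5535.0589

5535.0589 units


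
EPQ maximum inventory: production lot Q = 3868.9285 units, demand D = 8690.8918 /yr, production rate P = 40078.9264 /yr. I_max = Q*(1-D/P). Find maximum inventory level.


D/P = 0.2168
1 - D/P = 0.7832
I_max = 3868.9285 * 0.7832 = 3029.9729

3029.9729 units


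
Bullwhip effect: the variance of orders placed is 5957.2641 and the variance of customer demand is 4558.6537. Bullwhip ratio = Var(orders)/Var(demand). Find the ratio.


BW = 5957.2641 / 4558.6537 = 1.3068

1.3068


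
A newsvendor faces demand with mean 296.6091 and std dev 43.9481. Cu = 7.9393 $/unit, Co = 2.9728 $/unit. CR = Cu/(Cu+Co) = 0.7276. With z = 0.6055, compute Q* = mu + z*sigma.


CR = Cu/(Cu+Co) = 7.9393/(7.9393+2.9728) = 0.7276
z = 0.6055
Q* = 296.6091 + 0.6055 * 43.9481 = 323.2197

323.2197 units
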